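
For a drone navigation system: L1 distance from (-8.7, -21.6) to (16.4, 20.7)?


|(-8.7)-16.4| + |(-21.6)-20.7| = 25.1 + 42.3 = 67.4

67.4


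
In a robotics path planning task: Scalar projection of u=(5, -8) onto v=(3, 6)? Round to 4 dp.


u.v = -33, |v| = sqrt(45) = 6.7082
Scalar projection = u.v / |v| = -33 / sqrt(45) = -4.9193

-4.9193


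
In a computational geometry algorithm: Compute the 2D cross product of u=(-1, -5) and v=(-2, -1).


u x v = u_x*v_y - u_y*v_x = (-1)*(-1) - (-5)*(-2)
= 1 - 10 = -9

-9


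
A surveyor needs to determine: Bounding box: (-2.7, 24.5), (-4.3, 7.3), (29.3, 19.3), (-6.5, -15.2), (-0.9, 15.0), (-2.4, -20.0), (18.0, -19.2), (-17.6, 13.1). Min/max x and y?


x range: [-17.6, 29.3]
y range: [-20, 24.5]
Bounding box: (-17.6,-20) to (29.3,24.5)

(-17.6,-20) to (29.3,24.5)


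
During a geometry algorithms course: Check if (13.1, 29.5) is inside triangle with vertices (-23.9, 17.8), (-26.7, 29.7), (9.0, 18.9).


Cross products: AB x AP = -473.06, BC x BP = 422.7, CA x CP = -344.23
All same sign? no

No, outside


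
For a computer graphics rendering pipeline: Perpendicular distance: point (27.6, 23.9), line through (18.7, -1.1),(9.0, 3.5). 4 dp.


|cross product| = 283.44
|line direction| = sqrt(115.25) = 10.7355
Distance = 283.44/sqrt(115.25) = 26.4022

26.4022


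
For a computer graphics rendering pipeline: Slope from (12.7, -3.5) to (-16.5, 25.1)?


slope = (y2-y1)/(x2-x1) = (25.1-(-3.5))/((-16.5)-12.7) = 28.6/(-29.2) = -0.9795

-0.9795


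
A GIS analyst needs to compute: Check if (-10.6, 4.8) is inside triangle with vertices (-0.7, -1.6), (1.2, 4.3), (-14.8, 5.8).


Cross products: AB x AP = 70.57, BC x BP = 9.7, CA x CP = 16.98
All same sign? yes

Yes, inside


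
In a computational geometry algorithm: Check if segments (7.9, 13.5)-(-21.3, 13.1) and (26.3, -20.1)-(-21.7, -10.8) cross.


Cross products: d1=-1441.68, d2=-1150.92, d3=988.48, d4=697.72
d1*d2 < 0 and d3*d4 < 0? no

No, they don't intersect


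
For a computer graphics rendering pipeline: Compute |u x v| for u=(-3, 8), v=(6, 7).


|u x v| = |(-3)*7 - 8*6|
= |(-21) - 48| = 69

69


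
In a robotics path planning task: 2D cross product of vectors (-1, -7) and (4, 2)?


u x v = u_x*v_y - u_y*v_x = (-1)*2 - (-7)*4
= (-2) - (-28) = 26

26


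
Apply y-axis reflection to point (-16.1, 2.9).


Reflection over y-axis: (x,y) -> (-x,y)
(-16.1, 2.9) -> (16.1, 2.9)

(16.1, 2.9)


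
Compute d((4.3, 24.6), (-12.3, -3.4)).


dx=-16.6, dy=-28
d^2 = (-16.6)^2 + (-28)^2 = 1059.56
d = sqrt(1059.56) = 32.5509

32.5509


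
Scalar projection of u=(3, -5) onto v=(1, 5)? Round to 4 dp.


u.v = -22, |v| = sqrt(26) = 5.099
Scalar projection = u.v / |v| = -22 / sqrt(26) = -4.3146

-4.3146


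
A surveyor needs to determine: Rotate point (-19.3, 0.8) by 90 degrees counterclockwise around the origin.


90° CCW: (x,y) -> (-y, x)
(-19.3,0.8) -> (-0.8, -19.3)

(-0.8, -19.3)


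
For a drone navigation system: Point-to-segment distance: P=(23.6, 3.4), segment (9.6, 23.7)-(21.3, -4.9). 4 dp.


Project P onto AB: t = 0.7796 (clamped to [0,1])
Closest point on segment: (18.7211, 1.4041)
Distance: 5.2714

5.2714


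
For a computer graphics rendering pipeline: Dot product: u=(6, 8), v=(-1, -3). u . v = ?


u . v = u_x*v_x + u_y*v_y = 6*(-1) + 8*(-3)
= (-6) + (-24) = -30

-30


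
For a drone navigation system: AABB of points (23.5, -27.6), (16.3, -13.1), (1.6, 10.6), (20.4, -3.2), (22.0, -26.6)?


x range: [1.6, 23.5]
y range: [-27.6, 10.6]
Bounding box: (1.6,-27.6) to (23.5,10.6)

(1.6,-27.6) to (23.5,10.6)


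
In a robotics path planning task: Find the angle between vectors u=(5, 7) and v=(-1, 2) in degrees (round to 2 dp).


u.v = 9, |u| = sqrt(74) = 8.6023, |v| = sqrt(5) = 2.2361
cos(theta) = u.v/(|u||v|) = 9/sqrt(370) = 0.467888
theta = acos(0.467888) = 62.1 degrees

62.1 degrees


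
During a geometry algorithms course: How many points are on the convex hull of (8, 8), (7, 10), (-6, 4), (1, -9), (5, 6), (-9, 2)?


Convex hull vertices (CCW): (-9, 2), (1, -9), (8, 8), (7, 10), (-6, 4)
Count = 5

5


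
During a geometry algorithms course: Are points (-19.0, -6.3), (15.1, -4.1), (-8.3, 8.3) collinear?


Cross product: (15.1-(-19))*(8.3-(-6.3)) - ((-4.1)-(-6.3))*((-8.3)-(-19))
= 474.32

No, not collinear


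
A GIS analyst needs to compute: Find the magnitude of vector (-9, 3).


|u| = sqrt((-9)^2 + 3^2) = sqrt(90) = 9.4868

9.4868


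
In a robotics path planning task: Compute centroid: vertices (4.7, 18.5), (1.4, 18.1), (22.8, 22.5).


Centroid = ((x_A+x_B+x_C)/3, (y_A+y_B+y_C)/3)
= ((4.7+1.4+22.8)/3, (18.5+18.1+22.5)/3)
= (9.6333, 19.7)

(9.6333, 19.7)


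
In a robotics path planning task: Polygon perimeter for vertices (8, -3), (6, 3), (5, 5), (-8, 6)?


Sides: (8, -3)->(6, 3): sqrt(40) = 6.324555, (6, 3)->(5, 5): sqrt(5) = 2.236068, (5, 5)->(-8, 6): sqrt(170) = 13.038405, (-8, 6)->(8, -3): sqrt(337) = 18.35756
Sum = 39.956588
Perimeter = 39.9566

39.9566


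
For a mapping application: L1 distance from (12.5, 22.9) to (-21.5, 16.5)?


|12.5-(-21.5)| + |22.9-16.5| = 34 + 6.4 = 40.4

40.4


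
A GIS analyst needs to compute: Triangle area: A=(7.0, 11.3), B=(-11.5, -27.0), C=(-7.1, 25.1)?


Area = |x_A(y_B-y_C) + x_B(y_C-y_A) + x_C(y_A-y_B)|/2
= |(-364.7) + (-158.7) + (-271.93)|/2
= 795.33/2 = 397.665

397.665


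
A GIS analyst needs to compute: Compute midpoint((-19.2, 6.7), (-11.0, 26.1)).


M = (((-19.2)+(-11))/2, (6.7+26.1)/2)
= (-15.1, 16.4)

(-15.1, 16.4)


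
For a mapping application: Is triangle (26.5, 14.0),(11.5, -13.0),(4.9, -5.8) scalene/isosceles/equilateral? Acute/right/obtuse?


Side lengths squared: AB^2=954, BC^2=95.4, CA^2=858.6
Sorted: [95.4, 858.6, 954]
By sides: Scalene, By angles: Right

Scalene, Right


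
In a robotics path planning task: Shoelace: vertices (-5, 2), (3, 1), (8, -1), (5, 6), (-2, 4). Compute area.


Shoelace sum: ((-5)*1 - 3*2) + (3*(-1) - 8*1) + (8*6 - 5*(-1)) + (5*4 - (-2)*6) + ((-2)*2 - (-5)*4)
= 79
Area = |79|/2 = 39.5

39.5


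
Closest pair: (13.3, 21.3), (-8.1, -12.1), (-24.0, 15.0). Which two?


d(P0,P1) = 39.6676, d(P0,P2) = 37.8283, d(P1,P2) = 31.4201
Closest: P1 and P2

Closest pair: (-8.1, -12.1) and (-24.0, 15.0), distance = 31.4201


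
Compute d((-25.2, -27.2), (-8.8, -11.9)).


dx=16.4, dy=15.3
d^2 = 16.4^2 + 15.3^2 = 503.05
d = sqrt(503.05) = 22.4288

22.4288


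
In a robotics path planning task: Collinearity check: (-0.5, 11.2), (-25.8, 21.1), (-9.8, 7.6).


Cross product: ((-25.8)-(-0.5))*(7.6-11.2) - (21.1-11.2)*((-9.8)-(-0.5))
= 183.15

No, not collinear


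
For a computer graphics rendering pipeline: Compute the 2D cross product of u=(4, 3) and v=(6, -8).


u x v = u_x*v_y - u_y*v_x = 4*(-8) - 3*6
= (-32) - 18 = -50

-50


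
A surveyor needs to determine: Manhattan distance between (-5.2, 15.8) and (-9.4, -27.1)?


|(-5.2)-(-9.4)| + |15.8-(-27.1)| = 4.2 + 42.9 = 47.1

47.1


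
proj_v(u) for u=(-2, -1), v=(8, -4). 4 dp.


u.v = -12, |v| = sqrt(80) = 8.9443
Scalar projection = u.v / |v| = -12 / sqrt(80) = -1.3416

-1.3416


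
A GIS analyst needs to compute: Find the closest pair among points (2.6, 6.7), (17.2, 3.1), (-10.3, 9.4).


d(P0,P1) = 15.0373, d(P0,P2) = 13.1795, d(P1,P2) = 28.2124
Closest: P0 and P2

Closest pair: (2.6, 6.7) and (-10.3, 9.4), distance = 13.1795


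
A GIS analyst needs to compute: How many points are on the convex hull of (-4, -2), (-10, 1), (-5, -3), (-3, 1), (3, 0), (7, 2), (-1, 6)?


Convex hull vertices (CCW): (-10, 1), (-5, -3), (3, 0), (7, 2), (-1, 6)
Count = 5

5


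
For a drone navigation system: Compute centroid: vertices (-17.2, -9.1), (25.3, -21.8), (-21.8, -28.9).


Centroid = ((x_A+x_B+x_C)/3, (y_A+y_B+y_C)/3)
= (((-17.2)+25.3+(-21.8))/3, ((-9.1)+(-21.8)+(-28.9))/3)
= (-4.5667, -19.9333)

(-4.5667, -19.9333)


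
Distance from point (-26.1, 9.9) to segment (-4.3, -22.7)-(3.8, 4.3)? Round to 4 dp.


Project P onto AB: t = 0.8855 (clamped to [0,1])
Closest point on segment: (2.8725, 1.2083)
Distance: 30.2482

30.2482


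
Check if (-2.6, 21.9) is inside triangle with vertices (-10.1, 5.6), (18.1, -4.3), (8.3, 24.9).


Cross products: AB x AP = 533.91, BC x BP = 347.68, CA x CP = -155.17
All same sign? no

No, outside


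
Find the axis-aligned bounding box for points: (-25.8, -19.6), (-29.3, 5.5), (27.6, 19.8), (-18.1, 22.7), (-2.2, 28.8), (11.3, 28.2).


x range: [-29.3, 27.6]
y range: [-19.6, 28.8]
Bounding box: (-29.3,-19.6) to (27.6,28.8)

(-29.3,-19.6) to (27.6,28.8)


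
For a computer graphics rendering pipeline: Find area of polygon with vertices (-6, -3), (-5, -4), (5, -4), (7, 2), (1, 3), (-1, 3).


Shoelace sum: ((-6)*(-4) - (-5)*(-3)) + ((-5)*(-4) - 5*(-4)) + (5*2 - 7*(-4)) + (7*3 - 1*2) + (1*3 - (-1)*3) + ((-1)*(-3) - (-6)*3)
= 133
Area = |133|/2 = 66.5

66.5


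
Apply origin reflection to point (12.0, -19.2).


Reflection over origin: (x,y) -> (-x,-y)
(12, -19.2) -> (-12, 19.2)

(-12, 19.2)


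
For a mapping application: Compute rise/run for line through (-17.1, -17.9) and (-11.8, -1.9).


slope = (y2-y1)/(x2-x1) = ((-1.9)-(-17.9))/((-11.8)-(-17.1)) = 16/5.3 = 3.0189

3.0189


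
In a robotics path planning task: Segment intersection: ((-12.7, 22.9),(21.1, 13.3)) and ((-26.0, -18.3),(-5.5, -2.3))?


Cross products: d1=631.8, d2=-105.8, d3=-1520.24, d4=-782.64
d1*d2 < 0 and d3*d4 < 0? no

No, they don't intersect


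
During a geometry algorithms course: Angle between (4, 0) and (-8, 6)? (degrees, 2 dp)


u.v = -32, |u| = sqrt(16) = 4, |v| = sqrt(100) = 10
cos(theta) = u.v/(|u||v|) = -32/sqrt(1600) = -0.8
theta = acos(-0.8) = 143.13 degrees

143.13 degrees


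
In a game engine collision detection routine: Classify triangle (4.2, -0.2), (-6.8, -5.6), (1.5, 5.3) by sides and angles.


Side lengths squared: AB^2=150.16, BC^2=187.7, CA^2=37.54
Sorted: [37.54, 150.16, 187.7]
By sides: Scalene, By angles: Right

Scalene, Right


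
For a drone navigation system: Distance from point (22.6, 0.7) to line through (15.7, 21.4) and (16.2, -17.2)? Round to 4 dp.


|cross product| = 255.99
|line direction| = sqrt(1490.21) = 38.6032
Distance = 255.99/sqrt(1490.21) = 6.6313

6.6313


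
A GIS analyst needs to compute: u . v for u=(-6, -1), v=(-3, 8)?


u . v = u_x*v_x + u_y*v_y = (-6)*(-3) + (-1)*8
= 18 + (-8) = 10

10


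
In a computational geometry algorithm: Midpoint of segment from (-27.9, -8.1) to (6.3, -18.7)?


M = (((-27.9)+6.3)/2, ((-8.1)+(-18.7))/2)
= (-10.8, -13.4)

(-10.8, -13.4)


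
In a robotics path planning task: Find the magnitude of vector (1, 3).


|u| = sqrt(1^2 + 3^2) = sqrt(10) = 3.1623

3.1623


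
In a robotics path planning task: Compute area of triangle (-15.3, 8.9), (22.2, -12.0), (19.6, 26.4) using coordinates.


Area = |x_A(y_B-y_C) + x_B(y_C-y_A) + x_C(y_A-y_B)|/2
= |587.52 + 388.5 + 409.64|/2
= 1385.66/2 = 692.83

692.83


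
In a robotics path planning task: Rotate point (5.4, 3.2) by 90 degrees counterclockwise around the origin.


90° CCW: (x,y) -> (-y, x)
(5.4,3.2) -> (-3.2, 5.4)

(-3.2, 5.4)


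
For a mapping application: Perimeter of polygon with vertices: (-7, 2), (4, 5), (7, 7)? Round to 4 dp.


Sides: (-7, 2)->(4, 5): sqrt(130) = 11.401754, (4, 5)->(7, 7): sqrt(13) = 3.605551, (7, 7)->(-7, 2): sqrt(221) = 14.866069
Sum = 29.873374
Perimeter = 29.8734

29.8734


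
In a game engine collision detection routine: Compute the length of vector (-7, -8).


|u| = sqrt((-7)^2 + (-8)^2) = sqrt(113) = 10.6301

10.6301


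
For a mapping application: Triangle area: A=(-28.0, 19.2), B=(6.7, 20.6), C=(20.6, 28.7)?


Area = |x_A(y_B-y_C) + x_B(y_C-y_A) + x_C(y_A-y_B)|/2
= |226.8 + 63.65 + (-28.84)|/2
= 261.61/2 = 130.805

130.805


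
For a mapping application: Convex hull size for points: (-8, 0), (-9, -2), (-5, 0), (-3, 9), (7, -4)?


Convex hull vertices (CCW): (-9, -2), (7, -4), (-3, 9), (-8, 0)
Count = 4

4


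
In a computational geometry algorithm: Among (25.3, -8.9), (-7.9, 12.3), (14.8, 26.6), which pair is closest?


d(P0,P1) = 39.3914, d(P0,P2) = 37.0203, d(P1,P2) = 26.8287
Closest: P1 and P2

Closest pair: (-7.9, 12.3) and (14.8, 26.6), distance = 26.8287


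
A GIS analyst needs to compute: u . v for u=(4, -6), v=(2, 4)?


u . v = u_x*v_x + u_y*v_y = 4*2 + (-6)*4
= 8 + (-24) = -16

-16


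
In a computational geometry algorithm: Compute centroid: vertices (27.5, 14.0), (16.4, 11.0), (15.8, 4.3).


Centroid = ((x_A+x_B+x_C)/3, (y_A+y_B+y_C)/3)
= ((27.5+16.4+15.8)/3, (14+11+4.3)/3)
= (19.9, 9.7667)

(19.9, 9.7667)


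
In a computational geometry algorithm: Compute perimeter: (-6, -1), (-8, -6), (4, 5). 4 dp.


Sides: (-6, -1)->(-8, -6): sqrt(29) = 5.385165, (-8, -6)->(4, 5): sqrt(265) = 16.278821, (4, 5)->(-6, -1): sqrt(136) = 11.661904
Sum = 33.32589
Perimeter = 33.3259

33.3259


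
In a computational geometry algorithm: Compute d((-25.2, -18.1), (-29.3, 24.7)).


dx=-4.1, dy=42.8
d^2 = (-4.1)^2 + 42.8^2 = 1848.65
d = sqrt(1848.65) = 42.9959

42.9959


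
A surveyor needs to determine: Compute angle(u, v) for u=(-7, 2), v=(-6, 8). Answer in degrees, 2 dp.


u.v = 58, |u| = sqrt(53) = 7.2801, |v| = sqrt(100) = 10
cos(theta) = u.v/(|u||v|) = 58/sqrt(5300) = 0.796691
theta = acos(0.796691) = 37.18 degrees

37.18 degrees


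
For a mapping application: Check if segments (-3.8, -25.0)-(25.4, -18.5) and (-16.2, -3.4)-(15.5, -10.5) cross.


Cross products: d1=-596.68, d2=-183.31, d3=711.32, d4=297.95
d1*d2 < 0 and d3*d4 < 0? no

No, they don't intersect


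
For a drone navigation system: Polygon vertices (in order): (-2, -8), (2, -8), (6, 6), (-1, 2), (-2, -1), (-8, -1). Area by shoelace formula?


Shoelace sum: ((-2)*(-8) - 2*(-8)) + (2*6 - 6*(-8)) + (6*2 - (-1)*6) + ((-1)*(-1) - (-2)*2) + ((-2)*(-1) - (-8)*(-1)) + ((-8)*(-8) - (-2)*(-1))
= 171
Area = |171|/2 = 85.5

85.5


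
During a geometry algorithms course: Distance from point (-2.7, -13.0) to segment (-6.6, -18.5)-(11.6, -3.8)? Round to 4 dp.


Project P onto AB: t = 0.2774 (clamped to [0,1])
Closest point on segment: (-1.5513, -14.4222)
Distance: 1.8282

1.8282


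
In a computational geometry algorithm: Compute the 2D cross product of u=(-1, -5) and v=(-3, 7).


u x v = u_x*v_y - u_y*v_x = (-1)*7 - (-5)*(-3)
= (-7) - 15 = -22

-22


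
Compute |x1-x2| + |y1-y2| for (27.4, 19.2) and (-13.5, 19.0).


|27.4-(-13.5)| + |19.2-19| = 40.9 + 0.2 = 41.1

41.1


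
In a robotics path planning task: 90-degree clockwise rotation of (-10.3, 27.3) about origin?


90° CW: (x,y) -> (y, -x)
(-10.3,27.3) -> (27.3, 10.3)

(27.3, 10.3)


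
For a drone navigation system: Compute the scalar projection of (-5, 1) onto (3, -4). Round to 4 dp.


u.v = -19, |v| = sqrt(25) = 5
Scalar projection = u.v / |v| = -19 / sqrt(25) = -3.8

-3.8


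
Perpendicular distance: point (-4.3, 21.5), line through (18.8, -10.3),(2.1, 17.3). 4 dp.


|cross product| = 106.5
|line direction| = sqrt(1040.65) = 32.2591
Distance = 106.5/sqrt(1040.65) = 3.3014

3.3014


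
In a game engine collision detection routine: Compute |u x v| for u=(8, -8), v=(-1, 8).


|u x v| = |8*8 - (-8)*(-1)|
= |64 - 8| = 56

56


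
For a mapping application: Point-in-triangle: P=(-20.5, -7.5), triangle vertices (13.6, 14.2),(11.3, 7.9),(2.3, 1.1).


Cross products: AB x AP = -164.92, BC x BP = -77.64, CA x CP = 201.5
All same sign? no

No, outside


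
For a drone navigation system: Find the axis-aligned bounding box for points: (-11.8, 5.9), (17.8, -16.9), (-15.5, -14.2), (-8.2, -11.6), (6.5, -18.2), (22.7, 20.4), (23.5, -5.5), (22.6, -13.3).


x range: [-15.5, 23.5]
y range: [-18.2, 20.4]
Bounding box: (-15.5,-18.2) to (23.5,20.4)

(-15.5,-18.2) to (23.5,20.4)


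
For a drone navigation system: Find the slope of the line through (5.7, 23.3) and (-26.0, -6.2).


slope = (y2-y1)/(x2-x1) = ((-6.2)-23.3)/((-26)-5.7) = (-29.5)/(-31.7) = 0.9306

0.9306


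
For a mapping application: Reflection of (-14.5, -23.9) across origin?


Reflection over origin: (x,y) -> (-x,-y)
(-14.5, -23.9) -> (14.5, 23.9)

(14.5, 23.9)


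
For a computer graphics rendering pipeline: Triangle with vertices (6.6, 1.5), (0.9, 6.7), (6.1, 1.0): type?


Side lengths squared: AB^2=59.53, BC^2=59.53, CA^2=0.5
Sorted: [0.5, 59.53, 59.53]
By sides: Isosceles, By angles: Acute

Isosceles, Acute


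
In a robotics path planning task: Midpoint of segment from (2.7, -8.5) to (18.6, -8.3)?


M = ((2.7+18.6)/2, ((-8.5)+(-8.3))/2)
= (10.65, -8.4)

(10.65, -8.4)


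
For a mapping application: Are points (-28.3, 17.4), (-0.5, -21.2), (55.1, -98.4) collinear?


Cross product: ((-0.5)-(-28.3))*((-98.4)-17.4) - ((-21.2)-17.4)*(55.1-(-28.3))
= 0

Yes, collinear


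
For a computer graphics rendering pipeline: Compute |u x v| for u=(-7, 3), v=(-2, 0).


|u x v| = |(-7)*0 - 3*(-2)|
= |0 - (-6)| = 6

6


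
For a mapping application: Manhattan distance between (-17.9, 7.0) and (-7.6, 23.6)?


|(-17.9)-(-7.6)| + |7-23.6| = 10.3 + 16.6 = 26.9

26.9


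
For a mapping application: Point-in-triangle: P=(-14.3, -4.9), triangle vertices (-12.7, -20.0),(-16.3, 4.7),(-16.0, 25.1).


Cross products: AB x AP = -14.84, BC x BP = -43.68, CA x CP = -22.33
All same sign? yes

Yes, inside


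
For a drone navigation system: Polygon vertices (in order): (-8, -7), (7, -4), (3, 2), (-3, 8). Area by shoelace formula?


Shoelace sum: ((-8)*(-4) - 7*(-7)) + (7*2 - 3*(-4)) + (3*8 - (-3)*2) + ((-3)*(-7) - (-8)*8)
= 222
Area = |222|/2 = 111

111


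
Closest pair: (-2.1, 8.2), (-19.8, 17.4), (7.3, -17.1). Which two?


d(P0,P1) = 19.9482, d(P0,P2) = 26.9898, d(P1,P2) = 43.8709
Closest: P0 and P1

Closest pair: (-2.1, 8.2) and (-19.8, 17.4), distance = 19.9482


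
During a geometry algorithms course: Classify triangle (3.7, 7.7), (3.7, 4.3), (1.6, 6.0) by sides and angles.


Side lengths squared: AB^2=11.56, BC^2=7.3, CA^2=7.3
Sorted: [7.3, 7.3, 11.56]
By sides: Isosceles, By angles: Acute

Isosceles, Acute


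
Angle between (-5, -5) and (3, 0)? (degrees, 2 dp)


u.v = -15, |u| = sqrt(50) = 7.0711, |v| = sqrt(9) = 3
cos(theta) = u.v/(|u||v|) = -15/sqrt(450) = -0.707107
theta = acos(-0.707107) = 135 degrees

135 degrees


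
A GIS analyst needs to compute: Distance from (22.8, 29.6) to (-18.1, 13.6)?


dx=-40.9, dy=-16
d^2 = (-40.9)^2 + (-16)^2 = 1928.81
d = sqrt(1928.81) = 43.9182

43.9182


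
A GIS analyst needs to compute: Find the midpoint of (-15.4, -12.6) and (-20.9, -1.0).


M = (((-15.4)+(-20.9))/2, ((-12.6)+(-1))/2)
= (-18.15, -6.8)

(-18.15, -6.8)


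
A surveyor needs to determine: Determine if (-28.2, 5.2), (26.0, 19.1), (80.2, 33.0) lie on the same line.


Cross product: (26-(-28.2))*(33-5.2) - (19.1-5.2)*(80.2-(-28.2))
= 0

Yes, collinear


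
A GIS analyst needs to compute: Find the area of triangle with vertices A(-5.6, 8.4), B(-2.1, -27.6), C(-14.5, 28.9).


Area = |x_A(y_B-y_C) + x_B(y_C-y_A) + x_C(y_A-y_B)|/2
= |316.4 + (-43.05) + (-522)|/2
= 248.65/2 = 124.325

124.325


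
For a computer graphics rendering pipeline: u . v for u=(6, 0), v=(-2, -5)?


u . v = u_x*v_x + u_y*v_y = 6*(-2) + 0*(-5)
= (-12) + 0 = -12

-12


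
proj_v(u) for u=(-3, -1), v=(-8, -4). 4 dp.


u.v = 28, |v| = sqrt(80) = 8.9443
Scalar projection = u.v / |v| = 28 / sqrt(80) = 3.1305

3.1305


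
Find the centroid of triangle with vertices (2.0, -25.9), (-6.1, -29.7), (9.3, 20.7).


Centroid = ((x_A+x_B+x_C)/3, (y_A+y_B+y_C)/3)
= ((2+(-6.1)+9.3)/3, ((-25.9)+(-29.7)+20.7)/3)
= (1.7333, -11.6333)

(1.7333, -11.6333)


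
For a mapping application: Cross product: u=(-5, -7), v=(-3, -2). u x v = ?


u x v = u_x*v_y - u_y*v_x = (-5)*(-2) - (-7)*(-3)
= 10 - 21 = -11

-11


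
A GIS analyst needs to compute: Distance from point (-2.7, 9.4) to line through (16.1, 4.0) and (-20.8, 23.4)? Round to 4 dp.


|cross product| = 165.46
|line direction| = sqrt(1737.97) = 41.689
Distance = 165.46/sqrt(1737.97) = 3.9689

3.9689


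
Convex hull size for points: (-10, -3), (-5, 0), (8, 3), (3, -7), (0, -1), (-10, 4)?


Convex hull vertices (CCW): (-10, -3), (3, -7), (8, 3), (-10, 4)
Count = 4

4


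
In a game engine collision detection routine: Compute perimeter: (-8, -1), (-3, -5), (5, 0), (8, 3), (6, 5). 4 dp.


Sides: (-8, -1)->(-3, -5): sqrt(41) = 6.403124, (-3, -5)->(5, 0): sqrt(89) = 9.433981, (5, 0)->(8, 3): sqrt(18) = 4.242641, (8, 3)->(6, 5): sqrt(8) = 2.828427, (6, 5)->(-8, -1): sqrt(232) = 15.231546
Sum = 38.139719
Perimeter = 38.1397

38.1397


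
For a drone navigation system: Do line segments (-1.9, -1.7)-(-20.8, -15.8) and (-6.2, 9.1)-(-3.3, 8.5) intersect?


Cross products: d1=-28.74, d2=-80.97, d3=-264.75, d4=-212.52
d1*d2 < 0 and d3*d4 < 0? no

No, they don't intersect


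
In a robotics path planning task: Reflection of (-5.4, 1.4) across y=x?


Reflection over y=x: (x,y) -> (y,x)
(-5.4, 1.4) -> (1.4, -5.4)

(1.4, -5.4)


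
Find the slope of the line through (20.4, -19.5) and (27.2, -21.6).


slope = (y2-y1)/(x2-x1) = ((-21.6)-(-19.5))/(27.2-20.4) = (-2.1)/6.8 = -0.3088

-0.3088


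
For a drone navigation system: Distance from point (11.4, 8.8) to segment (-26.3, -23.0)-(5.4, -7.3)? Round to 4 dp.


Project P onto AB: t = 1 (clamped to [0,1])
Closest point on segment: (5.4, -7.3)
Distance: 17.1817

17.1817


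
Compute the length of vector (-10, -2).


|u| = sqrt((-10)^2 + (-2)^2) = sqrt(104) = 10.198

10.198


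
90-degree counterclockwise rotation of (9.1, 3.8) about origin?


90° CCW: (x,y) -> (-y, x)
(9.1,3.8) -> (-3.8, 9.1)

(-3.8, 9.1)


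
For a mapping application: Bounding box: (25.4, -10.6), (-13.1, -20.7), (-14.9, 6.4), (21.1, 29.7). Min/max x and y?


x range: [-14.9, 25.4]
y range: [-20.7, 29.7]
Bounding box: (-14.9,-20.7) to (25.4,29.7)

(-14.9,-20.7) to (25.4,29.7)


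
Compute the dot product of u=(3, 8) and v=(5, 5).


u . v = u_x*v_x + u_y*v_y = 3*5 + 8*5
= 15 + 40 = 55

55


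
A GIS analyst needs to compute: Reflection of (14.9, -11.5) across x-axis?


Reflection over x-axis: (x,y) -> (x,-y)
(14.9, -11.5) -> (14.9, 11.5)

(14.9, 11.5)


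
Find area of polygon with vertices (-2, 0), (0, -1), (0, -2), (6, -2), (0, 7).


Shoelace sum: ((-2)*(-1) - 0*0) + (0*(-2) - 0*(-1)) + (0*(-2) - 6*(-2)) + (6*7 - 0*(-2)) + (0*0 - (-2)*7)
= 70
Area = |70|/2 = 35

35


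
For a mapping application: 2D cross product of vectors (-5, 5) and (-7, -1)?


u x v = u_x*v_y - u_y*v_x = (-5)*(-1) - 5*(-7)
= 5 - (-35) = 40

40


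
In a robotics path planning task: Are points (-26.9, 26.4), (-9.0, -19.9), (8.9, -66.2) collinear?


Cross product: ((-9)-(-26.9))*((-66.2)-26.4) - ((-19.9)-26.4)*(8.9-(-26.9))
= 0

Yes, collinear


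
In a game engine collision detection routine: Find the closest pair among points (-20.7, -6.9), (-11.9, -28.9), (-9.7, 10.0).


d(P0,P1) = 23.6947, d(P0,P2) = 20.1646, d(P1,P2) = 38.9622
Closest: P0 and P2

Closest pair: (-20.7, -6.9) and (-9.7, 10.0), distance = 20.1646


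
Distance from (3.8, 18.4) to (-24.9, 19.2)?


dx=-28.7, dy=0.8
d^2 = (-28.7)^2 + 0.8^2 = 824.33
d = sqrt(824.33) = 28.7111

28.7111


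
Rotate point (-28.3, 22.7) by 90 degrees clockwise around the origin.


90° CW: (x,y) -> (y, -x)
(-28.3,22.7) -> (22.7, 28.3)

(22.7, 28.3)


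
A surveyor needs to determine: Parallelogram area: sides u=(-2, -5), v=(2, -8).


|u x v| = |(-2)*(-8) - (-5)*2|
= |16 - (-10)| = 26

26


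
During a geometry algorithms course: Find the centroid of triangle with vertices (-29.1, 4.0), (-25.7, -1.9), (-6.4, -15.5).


Centroid = ((x_A+x_B+x_C)/3, (y_A+y_B+y_C)/3)
= (((-29.1)+(-25.7)+(-6.4))/3, (4+(-1.9)+(-15.5))/3)
= (-20.4, -4.4667)

(-20.4, -4.4667)


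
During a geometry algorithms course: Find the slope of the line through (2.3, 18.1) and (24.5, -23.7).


slope = (y2-y1)/(x2-x1) = ((-23.7)-18.1)/(24.5-2.3) = (-41.8)/22.2 = -1.8829

-1.8829


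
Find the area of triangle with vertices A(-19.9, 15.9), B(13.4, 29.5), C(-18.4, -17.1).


Area = |x_A(y_B-y_C) + x_B(y_C-y_A) + x_C(y_A-y_B)|/2
= |(-927.34) + (-442.2) + 250.24|/2
= 1119.3/2 = 559.65

559.65


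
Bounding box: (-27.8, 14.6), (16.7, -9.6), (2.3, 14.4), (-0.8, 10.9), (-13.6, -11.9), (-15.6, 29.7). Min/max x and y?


x range: [-27.8, 16.7]
y range: [-11.9, 29.7]
Bounding box: (-27.8,-11.9) to (16.7,29.7)

(-27.8,-11.9) to (16.7,29.7)


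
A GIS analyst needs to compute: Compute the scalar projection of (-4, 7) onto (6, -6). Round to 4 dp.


u.v = -66, |v| = sqrt(72) = 8.4853
Scalar projection = u.v / |v| = -66 / sqrt(72) = -7.7782

-7.7782


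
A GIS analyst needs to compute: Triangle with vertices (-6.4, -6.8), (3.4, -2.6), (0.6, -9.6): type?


Side lengths squared: AB^2=113.68, BC^2=56.84, CA^2=56.84
Sorted: [56.84, 56.84, 113.68]
By sides: Isosceles, By angles: Right

Isosceles, Right


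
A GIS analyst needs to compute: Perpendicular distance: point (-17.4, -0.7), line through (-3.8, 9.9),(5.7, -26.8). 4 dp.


|cross product| = 599.82
|line direction| = sqrt(1437.14) = 37.9096
Distance = 599.82/sqrt(1437.14) = 15.8224

15.8224


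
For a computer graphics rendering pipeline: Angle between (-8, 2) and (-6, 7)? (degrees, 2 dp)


u.v = 62, |u| = sqrt(68) = 8.2462, |v| = sqrt(85) = 9.2195
cos(theta) = u.v/(|u||v|) = 62/sqrt(5780) = 0.815507
theta = acos(0.815507) = 35.36 degrees

35.36 degrees


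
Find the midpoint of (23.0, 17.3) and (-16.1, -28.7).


M = ((23+(-16.1))/2, (17.3+(-28.7))/2)
= (3.45, -5.7)

(3.45, -5.7)


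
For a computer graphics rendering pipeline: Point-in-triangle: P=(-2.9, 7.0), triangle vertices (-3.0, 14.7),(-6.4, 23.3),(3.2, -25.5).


Cross products: AB x AP = 25.32, BC x BP = 14.32, CA x CP = 43.72
All same sign? yes

Yes, inside


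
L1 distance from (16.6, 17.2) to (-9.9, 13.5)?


|16.6-(-9.9)| + |17.2-13.5| = 26.5 + 3.7 = 30.2

30.2


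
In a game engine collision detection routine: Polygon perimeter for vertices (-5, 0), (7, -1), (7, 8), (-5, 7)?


Sides: (-5, 0)->(7, -1): sqrt(145) = 12.041595, (7, -1)->(7, 8): sqrt(81) = 9, (7, 8)->(-5, 7): sqrt(145) = 12.041595, (-5, 7)->(-5, 0): sqrt(49) = 7
Sum = 40.08319
Perimeter = 40.0832

40.0832


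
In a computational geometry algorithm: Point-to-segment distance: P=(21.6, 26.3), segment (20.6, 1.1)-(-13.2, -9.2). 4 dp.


Project P onto AB: t = 0 (clamped to [0,1])
Closest point on segment: (20.6, 1.1)
Distance: 25.2198

25.2198


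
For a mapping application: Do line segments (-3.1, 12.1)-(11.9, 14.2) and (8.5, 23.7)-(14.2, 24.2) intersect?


Cross products: d1=-60.32, d2=-55.85, d3=149.64, d4=145.17
d1*d2 < 0 and d3*d4 < 0? no

No, they don't intersect


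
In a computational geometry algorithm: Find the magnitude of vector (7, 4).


|u| = sqrt(7^2 + 4^2) = sqrt(65) = 8.0623

8.0623


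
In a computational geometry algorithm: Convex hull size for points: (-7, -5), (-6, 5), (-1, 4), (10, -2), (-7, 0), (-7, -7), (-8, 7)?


Convex hull vertices (CCW): (-8, 7), (-7, -7), (10, -2), (-1, 4)
Count = 4

4


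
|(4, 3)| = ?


|u| = sqrt(4^2 + 3^2) = sqrt(25) = 5

5


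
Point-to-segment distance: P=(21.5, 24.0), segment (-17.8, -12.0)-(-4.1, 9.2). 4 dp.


Project P onto AB: t = 1 (clamped to [0,1])
Closest point on segment: (-4.1, 9.2)
Distance: 29.5703

29.5703


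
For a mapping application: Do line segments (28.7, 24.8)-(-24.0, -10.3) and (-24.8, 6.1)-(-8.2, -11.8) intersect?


Cross products: d1=1268.07, d2=-257.92, d3=-892.36, d4=633.63
d1*d2 < 0 and d3*d4 < 0? yes

Yes, they intersect


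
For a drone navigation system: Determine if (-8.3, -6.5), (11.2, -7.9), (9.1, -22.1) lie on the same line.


Cross product: (11.2-(-8.3))*((-22.1)-(-6.5)) - ((-7.9)-(-6.5))*(9.1-(-8.3))
= -279.84

No, not collinear


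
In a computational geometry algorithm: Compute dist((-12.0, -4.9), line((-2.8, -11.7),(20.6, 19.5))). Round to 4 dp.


|cross product| = 446.16
|line direction| = sqrt(1521) = 39
Distance = 446.16/sqrt(1521) = 11.44

11.44


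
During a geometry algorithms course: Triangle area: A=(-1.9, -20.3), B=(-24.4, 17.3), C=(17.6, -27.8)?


Area = |x_A(y_B-y_C) + x_B(y_C-y_A) + x_C(y_A-y_B)|/2
= |(-85.69) + 183 + (-661.76)|/2
= 564.45/2 = 282.225

282.225


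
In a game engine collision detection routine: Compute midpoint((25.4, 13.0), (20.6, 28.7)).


M = ((25.4+20.6)/2, (13+28.7)/2)
= (23, 20.85)

(23, 20.85)


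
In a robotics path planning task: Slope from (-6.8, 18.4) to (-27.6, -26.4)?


slope = (y2-y1)/(x2-x1) = ((-26.4)-18.4)/((-27.6)-(-6.8)) = (-44.8)/(-20.8) = 2.1538

2.1538


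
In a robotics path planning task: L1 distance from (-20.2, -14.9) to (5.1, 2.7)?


|(-20.2)-5.1| + |(-14.9)-2.7| = 25.3 + 17.6 = 42.9

42.9


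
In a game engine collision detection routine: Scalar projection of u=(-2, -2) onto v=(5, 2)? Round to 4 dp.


u.v = -14, |v| = sqrt(29) = 5.3852
Scalar projection = u.v / |v| = -14 / sqrt(29) = -2.5997

-2.5997


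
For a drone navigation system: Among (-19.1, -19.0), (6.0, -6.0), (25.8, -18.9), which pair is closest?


d(P0,P1) = 28.2668, d(P0,P2) = 44.9001, d(P1,P2) = 23.6315
Closest: P1 and P2

Closest pair: (6.0, -6.0) and (25.8, -18.9), distance = 23.6315


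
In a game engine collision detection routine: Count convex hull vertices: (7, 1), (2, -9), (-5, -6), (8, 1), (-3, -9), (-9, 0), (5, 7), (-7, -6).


Convex hull vertices (CCW): (-9, 0), (-7, -6), (-3, -9), (2, -9), (8, 1), (5, 7)
Count = 6

6


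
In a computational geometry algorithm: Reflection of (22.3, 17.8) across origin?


Reflection over origin: (x,y) -> (-x,-y)
(22.3, 17.8) -> (-22.3, -17.8)

(-22.3, -17.8)


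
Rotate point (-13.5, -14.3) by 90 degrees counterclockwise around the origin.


90° CCW: (x,y) -> (-y, x)
(-13.5,-14.3) -> (14.3, -13.5)

(14.3, -13.5)


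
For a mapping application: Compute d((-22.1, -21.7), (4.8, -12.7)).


dx=26.9, dy=9
d^2 = 26.9^2 + 9^2 = 804.61
d = sqrt(804.61) = 28.3656

28.3656


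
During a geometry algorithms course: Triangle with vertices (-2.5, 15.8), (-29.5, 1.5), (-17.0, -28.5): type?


Side lengths squared: AB^2=933.49, BC^2=1056.25, CA^2=2172.74
Sorted: [933.49, 1056.25, 2172.74]
By sides: Scalene, By angles: Obtuse

Scalene, Obtuse


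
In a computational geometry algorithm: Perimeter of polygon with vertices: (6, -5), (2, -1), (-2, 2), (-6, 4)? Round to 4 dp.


Sides: (6, -5)->(2, -1): sqrt(32) = 5.656854, (2, -1)->(-2, 2): sqrt(25) = 5, (-2, 2)->(-6, 4): sqrt(20) = 4.472136, (-6, 4)->(6, -5): sqrt(225) = 15
Sum = 30.12899
Perimeter = 30.129

30.129


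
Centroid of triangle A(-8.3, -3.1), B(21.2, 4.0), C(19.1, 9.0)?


Centroid = ((x_A+x_B+x_C)/3, (y_A+y_B+y_C)/3)
= (((-8.3)+21.2+19.1)/3, ((-3.1)+4+9)/3)
= (10.6667, 3.3)

(10.6667, 3.3)


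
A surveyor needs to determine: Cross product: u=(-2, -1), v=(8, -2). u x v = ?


u x v = u_x*v_y - u_y*v_x = (-2)*(-2) - (-1)*8
= 4 - (-8) = 12

12


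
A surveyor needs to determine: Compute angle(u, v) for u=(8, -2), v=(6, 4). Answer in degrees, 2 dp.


u.v = 40, |u| = sqrt(68) = 8.2462, |v| = sqrt(52) = 7.2111
cos(theta) = u.v/(|u||v|) = 40/sqrt(3536) = 0.672673
theta = acos(0.672673) = 47.73 degrees

47.73 degrees


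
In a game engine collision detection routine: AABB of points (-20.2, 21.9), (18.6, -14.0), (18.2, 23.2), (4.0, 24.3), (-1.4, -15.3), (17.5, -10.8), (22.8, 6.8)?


x range: [-20.2, 22.8]
y range: [-15.3, 24.3]
Bounding box: (-20.2,-15.3) to (22.8,24.3)

(-20.2,-15.3) to (22.8,24.3)


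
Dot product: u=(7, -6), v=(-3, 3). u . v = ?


u . v = u_x*v_x + u_y*v_y = 7*(-3) + (-6)*3
= (-21) + (-18) = -39

-39


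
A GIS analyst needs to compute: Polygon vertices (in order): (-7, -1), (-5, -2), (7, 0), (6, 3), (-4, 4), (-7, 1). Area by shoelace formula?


Shoelace sum: ((-7)*(-2) - (-5)*(-1)) + ((-5)*0 - 7*(-2)) + (7*3 - 6*0) + (6*4 - (-4)*3) + ((-4)*1 - (-7)*4) + ((-7)*(-1) - (-7)*1)
= 118
Area = |118|/2 = 59

59


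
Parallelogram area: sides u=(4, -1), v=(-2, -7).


|u x v| = |4*(-7) - (-1)*(-2)|
= |(-28) - 2| = 30

30


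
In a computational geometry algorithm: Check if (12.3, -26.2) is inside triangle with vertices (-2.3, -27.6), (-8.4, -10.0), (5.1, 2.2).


Cross products: AB x AP = -265.5, BC x BP = -471.24, CA x CP = 424.72
All same sign? no

No, outside


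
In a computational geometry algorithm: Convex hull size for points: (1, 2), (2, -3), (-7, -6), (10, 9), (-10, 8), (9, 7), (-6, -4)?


Convex hull vertices (CCW): (-10, 8), (-7, -6), (2, -3), (9, 7), (10, 9)
Count = 5

5


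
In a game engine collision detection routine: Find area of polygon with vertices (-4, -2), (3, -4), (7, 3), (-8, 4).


Shoelace sum: ((-4)*(-4) - 3*(-2)) + (3*3 - 7*(-4)) + (7*4 - (-8)*3) + ((-8)*(-2) - (-4)*4)
= 143
Area = |143|/2 = 71.5

71.5


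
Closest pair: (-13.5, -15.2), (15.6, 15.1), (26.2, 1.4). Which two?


d(P0,P1) = 42.0107, d(P0,P2) = 43.0308, d(P1,P2) = 17.322
Closest: P1 and P2

Closest pair: (15.6, 15.1) and (26.2, 1.4), distance = 17.322


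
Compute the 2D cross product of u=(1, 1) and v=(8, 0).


u x v = u_x*v_y - u_y*v_x = 1*0 - 1*8
= 0 - 8 = -8

-8


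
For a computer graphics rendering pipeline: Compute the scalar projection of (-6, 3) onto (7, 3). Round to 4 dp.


u.v = -33, |v| = sqrt(58) = 7.6158
Scalar projection = u.v / |v| = -33 / sqrt(58) = -4.3331

-4.3331


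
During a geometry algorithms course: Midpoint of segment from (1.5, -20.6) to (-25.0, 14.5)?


M = ((1.5+(-25))/2, ((-20.6)+14.5)/2)
= (-11.75, -3.05)

(-11.75, -3.05)


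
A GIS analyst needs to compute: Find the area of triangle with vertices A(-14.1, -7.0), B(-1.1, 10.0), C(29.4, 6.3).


Area = |x_A(y_B-y_C) + x_B(y_C-y_A) + x_C(y_A-y_B)|/2
= |(-52.17) + (-14.63) + (-499.8)|/2
= 566.6/2 = 283.3

283.3


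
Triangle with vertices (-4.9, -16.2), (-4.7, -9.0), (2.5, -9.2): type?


Side lengths squared: AB^2=51.88, BC^2=51.88, CA^2=103.76
Sorted: [51.88, 51.88, 103.76]
By sides: Isosceles, By angles: Right

Isosceles, Right


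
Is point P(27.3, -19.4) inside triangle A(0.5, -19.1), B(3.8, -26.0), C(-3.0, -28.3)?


Cross products: AB x AP = 183.93, BC x BP = 9.17, CA x CP = -247.61
All same sign? no

No, outside


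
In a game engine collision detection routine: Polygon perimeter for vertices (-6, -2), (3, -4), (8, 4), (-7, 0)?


Sides: (-6, -2)->(3, -4): sqrt(85) = 9.219544, (3, -4)->(8, 4): sqrt(89) = 9.433981, (8, 4)->(-7, 0): sqrt(241) = 15.524175, (-7, 0)->(-6, -2): sqrt(5) = 2.236068
Sum = 36.413768
Perimeter = 36.4138

36.4138


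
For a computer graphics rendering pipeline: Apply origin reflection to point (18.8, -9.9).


Reflection over origin: (x,y) -> (-x,-y)
(18.8, -9.9) -> (-18.8, 9.9)

(-18.8, 9.9)


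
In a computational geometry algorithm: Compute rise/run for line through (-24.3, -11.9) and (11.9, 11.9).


slope = (y2-y1)/(x2-x1) = (11.9-(-11.9))/(11.9-(-24.3)) = 23.8/36.2 = 0.6575

0.6575


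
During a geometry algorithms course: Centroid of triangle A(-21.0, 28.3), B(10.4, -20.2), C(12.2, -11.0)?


Centroid = ((x_A+x_B+x_C)/3, (y_A+y_B+y_C)/3)
= (((-21)+10.4+12.2)/3, (28.3+(-20.2)+(-11))/3)
= (0.5333, -0.9667)

(0.5333, -0.9667)


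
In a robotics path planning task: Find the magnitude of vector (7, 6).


|u| = sqrt(7^2 + 6^2) = sqrt(85) = 9.2195

9.2195


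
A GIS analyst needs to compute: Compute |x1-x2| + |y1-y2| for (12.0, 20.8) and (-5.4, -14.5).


|12-(-5.4)| + |20.8-(-14.5)| = 17.4 + 35.3 = 52.7

52.7


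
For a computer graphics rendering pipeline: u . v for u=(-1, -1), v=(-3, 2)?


u . v = u_x*v_x + u_y*v_y = (-1)*(-3) + (-1)*2
= 3 + (-2) = 1

1


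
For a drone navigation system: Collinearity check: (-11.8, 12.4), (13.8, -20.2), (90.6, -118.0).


Cross product: (13.8-(-11.8))*((-118)-12.4) - ((-20.2)-12.4)*(90.6-(-11.8))
= 0

Yes, collinear


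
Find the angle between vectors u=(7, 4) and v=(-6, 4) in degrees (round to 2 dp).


u.v = -26, |u| = sqrt(65) = 8.0623, |v| = sqrt(52) = 7.2111
cos(theta) = u.v/(|u||v|) = -26/sqrt(3380) = -0.447214
theta = acos(-0.447214) = 116.57 degrees

116.57 degrees


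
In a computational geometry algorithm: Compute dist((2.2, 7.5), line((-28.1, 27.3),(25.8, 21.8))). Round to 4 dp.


|cross product| = 900.57
|line direction| = sqrt(2935.46) = 54.1799
Distance = 900.57/sqrt(2935.46) = 16.6219

16.6219


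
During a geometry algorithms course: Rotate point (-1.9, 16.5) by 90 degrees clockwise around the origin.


90° CW: (x,y) -> (y, -x)
(-1.9,16.5) -> (16.5, 1.9)

(16.5, 1.9)


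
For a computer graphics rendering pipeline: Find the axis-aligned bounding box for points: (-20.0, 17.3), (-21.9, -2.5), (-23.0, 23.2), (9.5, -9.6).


x range: [-23, 9.5]
y range: [-9.6, 23.2]
Bounding box: (-23,-9.6) to (9.5,23.2)

(-23,-9.6) to (9.5,23.2)


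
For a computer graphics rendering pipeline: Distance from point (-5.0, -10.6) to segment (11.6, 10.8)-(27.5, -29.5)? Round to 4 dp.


Project P onto AB: t = 0.3189 (clamped to [0,1])
Closest point on segment: (16.67, -2.0503)
Distance: 23.2956

23.2956


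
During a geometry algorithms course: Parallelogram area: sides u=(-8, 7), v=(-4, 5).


|u x v| = |(-8)*5 - 7*(-4)|
= |(-40) - (-28)| = 12

12


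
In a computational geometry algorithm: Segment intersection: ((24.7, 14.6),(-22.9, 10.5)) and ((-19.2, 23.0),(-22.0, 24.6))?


Cross products: d1=-46.72, d2=40.92, d3=-579.83, d4=-667.47
d1*d2 < 0 and d3*d4 < 0? no

No, they don't intersect


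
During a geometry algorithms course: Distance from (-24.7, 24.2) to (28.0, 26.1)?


dx=52.7, dy=1.9
d^2 = 52.7^2 + 1.9^2 = 2780.9
d = sqrt(2780.9) = 52.7342

52.7342


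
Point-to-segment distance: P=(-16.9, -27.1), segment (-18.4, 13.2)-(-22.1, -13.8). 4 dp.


Project P onto AB: t = 1 (clamped to [0,1])
Closest point on segment: (-22.1, -13.8)
Distance: 14.2804

14.2804


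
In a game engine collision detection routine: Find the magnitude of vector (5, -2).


|u| = sqrt(5^2 + (-2)^2) = sqrt(29) = 5.3852

5.3852


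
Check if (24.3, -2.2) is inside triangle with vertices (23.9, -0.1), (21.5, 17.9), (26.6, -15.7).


Cross products: AB x AP = -2.16, BC x BP = -8.43, CA x CP = -0.57
All same sign? yes

Yes, inside


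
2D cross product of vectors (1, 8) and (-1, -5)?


u x v = u_x*v_y - u_y*v_x = 1*(-5) - 8*(-1)
= (-5) - (-8) = 3

3


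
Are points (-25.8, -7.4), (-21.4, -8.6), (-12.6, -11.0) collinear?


Cross product: ((-21.4)-(-25.8))*((-11)-(-7.4)) - ((-8.6)-(-7.4))*((-12.6)-(-25.8))
= 0

Yes, collinear


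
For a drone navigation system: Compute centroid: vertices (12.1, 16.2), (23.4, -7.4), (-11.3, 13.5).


Centroid = ((x_A+x_B+x_C)/3, (y_A+y_B+y_C)/3)
= ((12.1+23.4+(-11.3))/3, (16.2+(-7.4)+13.5)/3)
= (8.0667, 7.4333)

(8.0667, 7.4333)


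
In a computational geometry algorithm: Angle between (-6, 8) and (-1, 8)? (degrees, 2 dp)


u.v = 70, |u| = sqrt(100) = 10, |v| = sqrt(65) = 8.0623
cos(theta) = u.v/(|u||v|) = 70/sqrt(6500) = 0.868243
theta = acos(0.868243) = 29.74 degrees

29.74 degrees


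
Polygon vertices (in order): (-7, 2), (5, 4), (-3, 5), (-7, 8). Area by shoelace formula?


Shoelace sum: ((-7)*4 - 5*2) + (5*5 - (-3)*4) + ((-3)*8 - (-7)*5) + ((-7)*2 - (-7)*8)
= 52
Area = |52|/2 = 26

26


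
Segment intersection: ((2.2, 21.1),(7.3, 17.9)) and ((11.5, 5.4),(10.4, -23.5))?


Cross products: d1=-286.04, d2=-135.13, d3=-50.31, d4=-201.22
d1*d2 < 0 and d3*d4 < 0? no

No, they don't intersect
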